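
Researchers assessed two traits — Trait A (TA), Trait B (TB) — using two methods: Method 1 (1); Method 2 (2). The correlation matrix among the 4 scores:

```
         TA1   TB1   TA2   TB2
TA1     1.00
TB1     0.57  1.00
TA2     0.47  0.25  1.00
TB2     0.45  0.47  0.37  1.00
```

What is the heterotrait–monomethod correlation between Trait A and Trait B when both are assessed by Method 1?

Different traits, same method: r(TA1, TB1) = 0.57.

0.57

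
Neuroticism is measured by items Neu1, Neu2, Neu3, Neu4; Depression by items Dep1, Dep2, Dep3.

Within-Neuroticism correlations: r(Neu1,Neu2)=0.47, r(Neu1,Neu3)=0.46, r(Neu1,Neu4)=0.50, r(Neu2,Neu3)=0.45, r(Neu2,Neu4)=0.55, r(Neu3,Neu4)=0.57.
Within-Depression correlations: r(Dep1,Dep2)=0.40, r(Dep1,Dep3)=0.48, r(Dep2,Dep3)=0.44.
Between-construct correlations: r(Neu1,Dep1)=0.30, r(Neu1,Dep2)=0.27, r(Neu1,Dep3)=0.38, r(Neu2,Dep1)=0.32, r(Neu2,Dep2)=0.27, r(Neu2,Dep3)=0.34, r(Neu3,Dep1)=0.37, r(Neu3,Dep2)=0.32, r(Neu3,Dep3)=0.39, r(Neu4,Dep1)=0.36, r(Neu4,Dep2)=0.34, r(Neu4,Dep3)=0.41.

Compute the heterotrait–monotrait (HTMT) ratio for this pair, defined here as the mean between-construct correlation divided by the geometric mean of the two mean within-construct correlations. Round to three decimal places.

Between-construct mean = 4.07/12 = 0.3392.
Mean within-Neu = 3.00/6 = 0.5000; mean within-Dep = 1.32/3 = 0.4400.
Geometric mean = √(0.5000 × 0.4400) = 0.4690.
HTMT = 0.3392 / 0.4690 = 0.723.

0.723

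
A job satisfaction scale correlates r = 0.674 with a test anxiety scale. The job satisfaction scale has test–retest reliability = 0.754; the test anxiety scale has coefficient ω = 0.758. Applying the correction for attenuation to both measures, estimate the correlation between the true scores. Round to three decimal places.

r_true = r_obs / √(r_xx · r_yy) = 0.674 / √(0.754 × 0.758) = 0.674 / √0.571532 = 0.674 / 0.7560 ≈ 0.892.

0.892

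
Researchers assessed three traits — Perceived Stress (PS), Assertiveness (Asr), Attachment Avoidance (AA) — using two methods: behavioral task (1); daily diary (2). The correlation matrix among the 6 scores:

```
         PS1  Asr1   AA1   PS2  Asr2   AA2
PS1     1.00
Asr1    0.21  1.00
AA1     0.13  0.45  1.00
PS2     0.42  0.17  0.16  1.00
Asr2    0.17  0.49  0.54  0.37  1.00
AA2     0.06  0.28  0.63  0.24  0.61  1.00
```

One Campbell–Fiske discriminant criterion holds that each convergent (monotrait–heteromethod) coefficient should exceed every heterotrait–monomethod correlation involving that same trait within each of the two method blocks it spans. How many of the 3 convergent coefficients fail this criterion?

1

Each convergent coefficient versus the relevant comparison correlations:
PS (methods 1·2): 0.42 vs {0.21, 0.37, 0.13, 0.24} → pass.
Asr (methods 1·2): 0.49 vs {0.21, 0.37, 0.45, 0.61} → fail.
AA (methods 1·2): 0.63 vs {0.13, 0.24, 0.45, 0.61} → pass.
1 of 3 fail.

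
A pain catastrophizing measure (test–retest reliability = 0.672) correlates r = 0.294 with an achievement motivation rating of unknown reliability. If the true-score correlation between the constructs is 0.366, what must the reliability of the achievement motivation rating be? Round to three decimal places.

0.960

r_true = r_obs / √(r_xx · r_yy) ⇒ 0.366 = 0.294 / √(0.672 · r_yy).
√(0.672 · r_yy) = 0.294 / 0.366 = 0.8033; 0.672 · r_yy = 0.6453; r_yy = 0.6453 / 0.672 ≈ 0.960.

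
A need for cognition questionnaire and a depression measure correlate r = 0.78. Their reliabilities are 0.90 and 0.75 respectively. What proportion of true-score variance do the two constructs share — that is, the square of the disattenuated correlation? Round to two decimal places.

Disattenuated r = 0.78 / √(0.90 × 0.75) = 0.78 / 0.8216 = 0.9494.
Shared true-score variance = 0.9494² = 0.9014 ≈ 0.90.

0.90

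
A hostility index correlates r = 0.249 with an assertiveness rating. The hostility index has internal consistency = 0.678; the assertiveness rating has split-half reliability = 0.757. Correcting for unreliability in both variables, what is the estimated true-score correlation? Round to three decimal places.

r_true = r_obs / √(r_xx · r_yy) = 0.249 / √(0.678 × 0.757) = 0.249 / √0.513246 = 0.249 / 0.7164 ≈ 0.348.

0.348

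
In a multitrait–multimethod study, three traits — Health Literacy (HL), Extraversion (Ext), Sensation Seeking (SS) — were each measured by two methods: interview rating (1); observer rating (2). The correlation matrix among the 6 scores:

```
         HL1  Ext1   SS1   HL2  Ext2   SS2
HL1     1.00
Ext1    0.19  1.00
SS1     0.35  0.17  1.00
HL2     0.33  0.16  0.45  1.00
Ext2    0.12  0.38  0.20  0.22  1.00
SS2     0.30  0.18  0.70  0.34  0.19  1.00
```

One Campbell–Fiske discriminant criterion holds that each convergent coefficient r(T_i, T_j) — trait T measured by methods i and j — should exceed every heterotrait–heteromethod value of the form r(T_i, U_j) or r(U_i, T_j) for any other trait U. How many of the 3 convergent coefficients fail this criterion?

Each convergent coefficient versus the relevant comparison correlations:
HL (methods 1·2): 0.33 vs {0.12, 0.16, 0.30, 0.45} → fail.
Ext (methods 1·2): 0.38 vs {0.16, 0.12, 0.18, 0.20} → pass.
SS (methods 1·2): 0.70 vs {0.45, 0.30, 0.20, 0.18} → pass.
1 of 3 fail.

1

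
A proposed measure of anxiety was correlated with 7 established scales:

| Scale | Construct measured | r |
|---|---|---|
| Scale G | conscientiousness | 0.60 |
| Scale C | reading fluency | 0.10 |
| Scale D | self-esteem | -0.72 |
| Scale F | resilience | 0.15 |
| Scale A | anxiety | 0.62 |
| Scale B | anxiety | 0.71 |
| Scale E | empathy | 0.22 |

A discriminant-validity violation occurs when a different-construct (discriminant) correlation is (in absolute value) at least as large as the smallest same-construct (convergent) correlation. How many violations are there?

1

Convergent (same construct = anxiety): Scale A, Scale B.
Smallest convergent = 0.62. Discriminant |r|: 0.60, 0.10, 0.72, 0.15, 0.22; count ≥ 0.62 → 1.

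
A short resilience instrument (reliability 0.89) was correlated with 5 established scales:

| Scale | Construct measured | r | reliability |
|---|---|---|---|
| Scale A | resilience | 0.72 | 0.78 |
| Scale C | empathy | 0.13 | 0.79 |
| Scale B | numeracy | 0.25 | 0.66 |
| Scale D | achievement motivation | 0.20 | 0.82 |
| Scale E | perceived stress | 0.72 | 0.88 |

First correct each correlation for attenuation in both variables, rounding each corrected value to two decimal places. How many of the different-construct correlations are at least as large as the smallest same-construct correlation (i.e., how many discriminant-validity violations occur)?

0

Disattenuated r (r / √(r_scale · r_new)):
  Scale A (conv): 0.72 / √(0.78·0.89) = 0.86
  Scale C (disc): 0.13 / √(0.79·0.89) = 0.16
  Scale B (disc): 0.25 / √(0.66·0.89) = 0.33
  Scale D (disc): 0.20 / √(0.82·0.89) = 0.23
  Scale E (disc): 0.72 / √(0.88·0.89) = 0.81
Smallest convergent = 0.86. Discriminant values: 0.16, 0.33, 0.23, 0.81; count ≥ 0.86 → 0.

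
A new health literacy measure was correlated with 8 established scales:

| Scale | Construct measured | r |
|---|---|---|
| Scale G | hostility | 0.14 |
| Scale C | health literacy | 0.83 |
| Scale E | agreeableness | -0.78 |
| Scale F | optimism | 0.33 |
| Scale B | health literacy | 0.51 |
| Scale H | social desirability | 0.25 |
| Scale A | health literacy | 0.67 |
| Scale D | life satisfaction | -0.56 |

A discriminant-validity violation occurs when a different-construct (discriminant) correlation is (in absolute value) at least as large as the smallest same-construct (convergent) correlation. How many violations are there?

2

Convergent (same construct = health literacy): Scale C, Scale B, Scale A.
Smallest convergent = 0.51. Discriminant |r|: 0.14, 0.78, 0.33, 0.25, 0.56; count ≥ 0.51 → 2.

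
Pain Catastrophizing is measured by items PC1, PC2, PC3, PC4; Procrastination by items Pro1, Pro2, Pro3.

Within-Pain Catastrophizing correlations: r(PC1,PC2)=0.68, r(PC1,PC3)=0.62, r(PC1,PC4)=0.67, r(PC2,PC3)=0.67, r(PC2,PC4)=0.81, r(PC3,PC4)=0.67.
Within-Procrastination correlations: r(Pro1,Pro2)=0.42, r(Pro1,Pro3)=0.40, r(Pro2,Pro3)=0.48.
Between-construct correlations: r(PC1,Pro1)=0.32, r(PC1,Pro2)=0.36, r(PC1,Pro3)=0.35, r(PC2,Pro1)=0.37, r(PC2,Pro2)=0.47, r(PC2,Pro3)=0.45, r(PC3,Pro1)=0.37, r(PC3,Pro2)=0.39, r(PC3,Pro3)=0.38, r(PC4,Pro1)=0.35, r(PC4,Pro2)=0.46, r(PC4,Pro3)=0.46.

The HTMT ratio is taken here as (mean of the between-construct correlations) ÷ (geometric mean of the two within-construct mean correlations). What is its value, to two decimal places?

0.72

Mean between = 4.73/12 = 0.3942.
Mean within-PC = 4.12/6 = 0.6867; mean within-Pro = 1.30/3 = 0.4333.
Geometric mean = √(0.6867 × 0.4333) = 0.5455.
HTMT = 0.3942 / 0.5455 = 0.72.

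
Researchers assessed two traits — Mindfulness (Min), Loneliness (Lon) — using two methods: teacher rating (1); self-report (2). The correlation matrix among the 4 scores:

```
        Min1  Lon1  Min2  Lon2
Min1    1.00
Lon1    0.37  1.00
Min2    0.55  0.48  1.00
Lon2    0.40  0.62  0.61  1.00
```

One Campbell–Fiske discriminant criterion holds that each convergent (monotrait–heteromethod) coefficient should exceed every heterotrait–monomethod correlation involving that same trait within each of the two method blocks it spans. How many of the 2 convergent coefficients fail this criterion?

1

Convergent coefficients and their comparison sets:
Min (methods 1·2): 0.55 vs {0.37, 0.61} → fail.
Lon (methods 1·2): 0.62 vs {0.37, 0.61} → pass.
1 of 2 fail.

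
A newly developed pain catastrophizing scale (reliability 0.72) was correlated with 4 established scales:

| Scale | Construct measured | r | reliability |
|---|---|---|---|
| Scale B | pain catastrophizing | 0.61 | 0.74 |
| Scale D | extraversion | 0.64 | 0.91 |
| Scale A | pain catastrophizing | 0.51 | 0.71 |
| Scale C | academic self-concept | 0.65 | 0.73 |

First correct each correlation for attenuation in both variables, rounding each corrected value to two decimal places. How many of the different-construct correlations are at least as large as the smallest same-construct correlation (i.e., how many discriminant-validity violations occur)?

2

Disattenuated r (r / √(r_scale · r_new)):
  Scale B (conv): 0.61 / √(0.74·0.72) = 0.84
  Scale D (disc): 0.64 / √(0.91·0.72) = 0.79
  Scale A (conv): 0.51 / √(0.71·0.72) = 0.71
  Scale C (disc): 0.65 / √(0.73·0.72) = 0.90
Smallest convergent = 0.71. Discriminant values: 0.79, 0.90; count ≥ 0.71 → 2.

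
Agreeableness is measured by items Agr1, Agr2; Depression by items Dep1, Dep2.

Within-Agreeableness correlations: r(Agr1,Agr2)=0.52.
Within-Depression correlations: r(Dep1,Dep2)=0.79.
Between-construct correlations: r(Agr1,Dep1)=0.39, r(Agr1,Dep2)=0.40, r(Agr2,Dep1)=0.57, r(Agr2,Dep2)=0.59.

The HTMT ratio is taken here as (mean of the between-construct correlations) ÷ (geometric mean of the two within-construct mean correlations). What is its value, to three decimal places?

Between-construct mean = 1.95/4 = 0.4875.
Mean within-Agr = 0.52/1 = 0.5200; mean within-Dep = 0.79/1 = 0.7900.
Geometric mean = √(0.5200 × 0.7900) = 0.6409.
HTMT = 0.4875 / 0.6409 = 0.761.

0.761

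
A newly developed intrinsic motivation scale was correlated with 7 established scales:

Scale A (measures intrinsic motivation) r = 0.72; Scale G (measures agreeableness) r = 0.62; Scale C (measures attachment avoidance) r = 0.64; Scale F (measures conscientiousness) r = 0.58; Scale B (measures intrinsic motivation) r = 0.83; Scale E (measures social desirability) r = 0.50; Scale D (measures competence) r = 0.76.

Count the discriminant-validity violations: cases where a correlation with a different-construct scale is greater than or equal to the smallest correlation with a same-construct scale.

1

Convergent (same construct = intrinsic motivation): Scale A, Scale B.
Smallest convergent = 0.72. Discriminant values: 0.62, 0.64, 0.58, 0.50, 0.76; count ≥ 0.72 → 1.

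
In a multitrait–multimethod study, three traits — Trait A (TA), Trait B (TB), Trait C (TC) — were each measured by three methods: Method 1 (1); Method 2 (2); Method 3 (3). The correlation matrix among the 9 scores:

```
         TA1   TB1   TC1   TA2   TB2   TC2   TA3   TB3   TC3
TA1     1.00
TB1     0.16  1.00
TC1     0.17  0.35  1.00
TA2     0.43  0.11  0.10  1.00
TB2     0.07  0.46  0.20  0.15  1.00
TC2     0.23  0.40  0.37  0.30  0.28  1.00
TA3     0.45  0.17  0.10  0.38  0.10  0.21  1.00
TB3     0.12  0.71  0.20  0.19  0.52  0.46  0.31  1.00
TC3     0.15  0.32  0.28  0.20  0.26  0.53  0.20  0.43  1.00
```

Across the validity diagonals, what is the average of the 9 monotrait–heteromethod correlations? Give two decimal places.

Convergent values: 0.43, 0.45, 0.38, 0.46, 0.71, 0.52, 0.37, 0.28, 0.53; mean = 4.13/9 = 0.46.

0.46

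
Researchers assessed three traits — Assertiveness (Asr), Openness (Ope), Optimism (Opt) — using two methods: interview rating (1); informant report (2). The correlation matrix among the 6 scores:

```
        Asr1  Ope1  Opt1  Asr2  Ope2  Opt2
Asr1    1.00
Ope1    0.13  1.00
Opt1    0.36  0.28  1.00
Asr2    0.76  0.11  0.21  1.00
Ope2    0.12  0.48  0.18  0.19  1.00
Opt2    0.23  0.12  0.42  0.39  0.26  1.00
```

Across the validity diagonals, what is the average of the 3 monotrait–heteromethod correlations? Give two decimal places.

Convergent values: 0.76, 0.48, 0.42; mean = 1.66/3 = 0.55.

0.55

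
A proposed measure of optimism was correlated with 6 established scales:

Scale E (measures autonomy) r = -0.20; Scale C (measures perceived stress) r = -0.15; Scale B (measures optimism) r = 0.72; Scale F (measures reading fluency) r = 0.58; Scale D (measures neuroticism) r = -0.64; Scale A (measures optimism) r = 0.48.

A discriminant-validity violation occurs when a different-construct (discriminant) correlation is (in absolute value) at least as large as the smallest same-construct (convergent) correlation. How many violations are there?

2

Convergent (same construct = optimism): Scale B, Scale A.
Smallest convergent = 0.48. Discriminant |r|: 0.20, 0.15, 0.58, 0.64; count ≥ 0.48 → 2.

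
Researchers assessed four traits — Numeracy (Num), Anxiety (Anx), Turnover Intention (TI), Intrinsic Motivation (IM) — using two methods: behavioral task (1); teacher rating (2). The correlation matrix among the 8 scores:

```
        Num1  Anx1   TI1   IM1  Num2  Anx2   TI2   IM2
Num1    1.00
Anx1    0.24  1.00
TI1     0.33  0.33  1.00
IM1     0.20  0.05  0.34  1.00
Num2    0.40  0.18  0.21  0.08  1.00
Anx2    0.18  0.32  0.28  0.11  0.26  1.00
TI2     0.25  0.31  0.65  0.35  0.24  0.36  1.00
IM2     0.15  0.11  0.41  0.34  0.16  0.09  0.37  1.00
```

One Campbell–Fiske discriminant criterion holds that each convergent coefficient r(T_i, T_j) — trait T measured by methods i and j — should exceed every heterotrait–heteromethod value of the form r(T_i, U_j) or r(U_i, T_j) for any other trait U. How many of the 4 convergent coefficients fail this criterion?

Each convergent coefficient versus the relevant comparison correlations:
Num (methods 1·2): 0.40 vs {0.18, 0.18, 0.25, 0.21, 0.15, 0.08} → pass.
Anx (methods 1·2): 0.32 vs {0.18, 0.18, 0.31, 0.28, 0.11, 0.11} → pass.
TI (methods 1·2): 0.65 vs {0.21, 0.25, 0.28, 0.31, 0.41, 0.35} → pass.
IM (methods 1·2): 0.34 vs {0.08, 0.15, 0.11, 0.11, 0.35, 0.41} → fail.
1 of 4 fail.

1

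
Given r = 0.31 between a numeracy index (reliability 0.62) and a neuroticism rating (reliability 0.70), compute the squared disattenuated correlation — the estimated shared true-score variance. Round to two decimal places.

0.22

Disattenuated r = 0.31 / √(0.62 × 0.70) = 0.31 / 0.6588 = 0.4706.
Shared true-score variance = 0.4706² = 0.2215 ≈ 0.22.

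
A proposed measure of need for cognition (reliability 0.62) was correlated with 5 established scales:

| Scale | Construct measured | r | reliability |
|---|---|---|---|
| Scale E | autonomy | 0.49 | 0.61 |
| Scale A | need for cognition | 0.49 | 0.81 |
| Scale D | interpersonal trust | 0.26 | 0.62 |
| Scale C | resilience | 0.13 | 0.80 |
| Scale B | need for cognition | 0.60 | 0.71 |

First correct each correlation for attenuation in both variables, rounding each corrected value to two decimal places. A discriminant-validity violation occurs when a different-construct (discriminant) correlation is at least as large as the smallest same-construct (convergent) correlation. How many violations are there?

1

Disattenuated r (r / √(r_scale · r_new)):
  Scale E (disc): 0.49 / √(0.61·0.62) = 0.80
  Scale A (conv): 0.49 / √(0.81·0.62) = 0.69
  Scale D (disc): 0.26 / √(0.62·0.62) = 0.42
  Scale C (disc): 0.13 / √(0.80·0.62) = 0.18
  Scale B (conv): 0.60 / √(0.71·0.62) = 0.90
Smallest convergent = 0.69. Discriminant values: 0.80, 0.42, 0.18; count ≥ 0.69 → 1.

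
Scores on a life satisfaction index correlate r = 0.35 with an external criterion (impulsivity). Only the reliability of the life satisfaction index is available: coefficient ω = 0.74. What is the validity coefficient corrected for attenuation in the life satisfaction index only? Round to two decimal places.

0.41

Single correction: r_c = r_obs / √r_xx = 0.35 / √0.74 = 0.35 / 0.8602 ≈ 0.41.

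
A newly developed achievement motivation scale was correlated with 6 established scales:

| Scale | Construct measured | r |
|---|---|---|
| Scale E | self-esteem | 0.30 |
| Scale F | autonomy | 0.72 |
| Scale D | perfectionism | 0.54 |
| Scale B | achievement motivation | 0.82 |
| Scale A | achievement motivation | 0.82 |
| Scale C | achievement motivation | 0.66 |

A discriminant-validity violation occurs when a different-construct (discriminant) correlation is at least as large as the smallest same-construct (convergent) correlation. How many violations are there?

1

Convergent (same construct = achievement motivation): Scale B, Scale A, Scale C.
Smallest convergent = 0.66. Discriminant values: 0.30, 0.72, 0.54; count ≥ 0.66 → 1.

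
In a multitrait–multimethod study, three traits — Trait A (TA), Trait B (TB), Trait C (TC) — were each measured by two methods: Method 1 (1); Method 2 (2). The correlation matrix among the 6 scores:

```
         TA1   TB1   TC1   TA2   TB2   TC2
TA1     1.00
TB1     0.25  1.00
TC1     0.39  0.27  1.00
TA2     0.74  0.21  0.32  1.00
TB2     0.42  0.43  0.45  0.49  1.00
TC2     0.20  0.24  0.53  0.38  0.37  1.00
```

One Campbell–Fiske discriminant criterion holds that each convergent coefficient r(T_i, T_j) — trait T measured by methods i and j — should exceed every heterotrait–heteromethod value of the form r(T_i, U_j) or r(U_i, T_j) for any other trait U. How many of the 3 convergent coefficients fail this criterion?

Convergent coefficients and their comparison sets:
TA (methods 1·2): 0.74 vs {0.42, 0.21, 0.20, 0.32} → pass.
TB (methods 1·2): 0.43 vs {0.21, 0.42, 0.24, 0.45} → fail.
TC (methods 1·2): 0.53 vs {0.32, 0.20, 0.45, 0.24} → pass.
1 of 3 fail.

1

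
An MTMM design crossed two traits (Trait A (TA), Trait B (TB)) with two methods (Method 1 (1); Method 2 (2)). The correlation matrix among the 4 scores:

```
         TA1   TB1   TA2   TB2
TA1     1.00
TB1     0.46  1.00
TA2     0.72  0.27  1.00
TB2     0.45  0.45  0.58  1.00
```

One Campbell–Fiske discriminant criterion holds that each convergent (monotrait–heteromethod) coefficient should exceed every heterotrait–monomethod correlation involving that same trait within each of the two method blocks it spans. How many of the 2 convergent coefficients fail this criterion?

1

Convergent coefficients and their comparison sets:
TA (methods 1·2): 0.72 vs {0.46, 0.58} → pass.
TB (methods 1·2): 0.45 vs {0.46, 0.58} → fail.
1 of 2 fail.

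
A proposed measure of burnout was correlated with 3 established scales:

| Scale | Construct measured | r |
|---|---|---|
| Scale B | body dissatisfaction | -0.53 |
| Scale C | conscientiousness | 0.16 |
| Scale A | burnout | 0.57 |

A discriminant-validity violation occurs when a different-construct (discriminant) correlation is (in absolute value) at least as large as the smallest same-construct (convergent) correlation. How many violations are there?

Convergent (same construct = burnout): Scale A.
Smallest convergent = 0.57. Discriminant |r|: 0.53, 0.16; count ≥ 0.57 → 0.

0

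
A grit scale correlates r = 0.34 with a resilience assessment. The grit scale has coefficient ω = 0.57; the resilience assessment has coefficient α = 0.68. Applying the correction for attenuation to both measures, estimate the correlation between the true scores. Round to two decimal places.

r_true = r_obs / √(r_xx · r_yy) = 0.34 / √(0.57 × 0.68) = 0.34 / √0.3876 = 0.34 / 0.6226 ≈ 0.55.

0.55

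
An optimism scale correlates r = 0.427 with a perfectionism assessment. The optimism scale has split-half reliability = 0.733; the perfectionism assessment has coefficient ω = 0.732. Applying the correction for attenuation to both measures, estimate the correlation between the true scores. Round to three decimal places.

r_true = r_obs / √(r_xx · r_yy) = 0.427 / √(0.733 × 0.732) = 0.427 / √0.536556 = 0.427 / 0.7325 ≈ 0.583.

0.583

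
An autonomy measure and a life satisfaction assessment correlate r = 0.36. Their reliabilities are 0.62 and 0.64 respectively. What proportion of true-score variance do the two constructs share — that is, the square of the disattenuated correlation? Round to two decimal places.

Disattenuated r = 0.36 / √(0.62 × 0.64) = 0.36 / 0.6299 = 0.5715.
Shared true-score variance = 0.5715² = 0.3266 ≈ 0.33.

0.33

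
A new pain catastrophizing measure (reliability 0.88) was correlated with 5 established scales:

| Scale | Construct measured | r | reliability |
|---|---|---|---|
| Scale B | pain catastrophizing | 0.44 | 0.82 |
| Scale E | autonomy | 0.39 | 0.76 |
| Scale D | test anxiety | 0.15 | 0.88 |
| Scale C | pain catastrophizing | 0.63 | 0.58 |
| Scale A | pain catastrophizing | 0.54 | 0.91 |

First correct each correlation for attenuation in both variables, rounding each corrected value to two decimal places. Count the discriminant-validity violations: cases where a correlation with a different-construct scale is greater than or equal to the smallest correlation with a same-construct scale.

0

Disattenuated r (r / √(r_scale · r_new)):
  Scale B (conv): 0.44 / √(0.82·0.88) = 0.52
  Scale E (disc): 0.39 / √(0.76·0.88) = 0.48
  Scale D (disc): 0.15 / √(0.88·0.88) = 0.17
  Scale C (conv): 0.63 / √(0.58·0.88) = 0.88
  Scale A (conv): 0.54 / √(0.91·0.88) = 0.60
Smallest convergent = 0.52. Discriminant values: 0.48, 0.17; count ≥ 0.52 → 0.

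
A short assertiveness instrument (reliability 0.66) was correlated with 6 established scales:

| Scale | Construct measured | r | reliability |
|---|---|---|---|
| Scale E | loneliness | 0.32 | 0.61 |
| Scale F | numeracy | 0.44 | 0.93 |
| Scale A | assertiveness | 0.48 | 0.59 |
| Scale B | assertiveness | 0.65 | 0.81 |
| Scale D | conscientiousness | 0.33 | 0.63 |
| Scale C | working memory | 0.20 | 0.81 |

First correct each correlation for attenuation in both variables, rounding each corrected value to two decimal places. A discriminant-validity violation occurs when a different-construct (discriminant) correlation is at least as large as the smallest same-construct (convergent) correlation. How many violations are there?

0

Disattenuated r (r / √(r_scale · r_new)):
  Scale E (disc): 0.32 / √(0.61·0.66) = 0.50
  Scale F (disc): 0.44 / √(0.93·0.66) = 0.56
  Scale A (conv): 0.48 / √(0.59·0.66) = 0.77
  Scale B (conv): 0.65 / √(0.81·0.66) = 0.89
  Scale D (disc): 0.33 / √(0.63·0.66) = 0.51
  Scale C (disc): 0.20 / √(0.81·0.66) = 0.27
Smallest convergent = 0.77. Discriminant values: 0.50, 0.56, 0.51, 0.27; count ≥ 0.77 → 0.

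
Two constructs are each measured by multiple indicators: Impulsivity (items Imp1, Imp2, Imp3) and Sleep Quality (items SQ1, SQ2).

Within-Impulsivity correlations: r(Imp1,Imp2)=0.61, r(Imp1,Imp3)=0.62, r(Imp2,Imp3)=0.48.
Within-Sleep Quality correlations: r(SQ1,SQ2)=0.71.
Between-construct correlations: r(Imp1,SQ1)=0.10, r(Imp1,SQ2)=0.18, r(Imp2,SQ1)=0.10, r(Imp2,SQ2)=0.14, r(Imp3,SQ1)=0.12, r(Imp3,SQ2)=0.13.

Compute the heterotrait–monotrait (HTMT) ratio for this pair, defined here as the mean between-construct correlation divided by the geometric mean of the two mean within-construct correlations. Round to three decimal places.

Mean between = 0.77/6 = 0.1283.
Mean within-Imp = 1.71/3 = 0.5700; mean within-SQ = 0.71/1 = 0.7100.
Geometric mean = √(0.5700 × 0.7100) = 0.6362.
HTMT = 0.1283 / 0.6362 = 0.202.

0.202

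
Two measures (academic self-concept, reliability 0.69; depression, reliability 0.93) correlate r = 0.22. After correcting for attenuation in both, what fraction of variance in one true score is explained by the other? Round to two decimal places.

0.08

Disattenuated r = 0.22 / √(0.69 × 0.93) = 0.22 / 0.8011 = 0.2746.
Shared true-score variance = 0.2746² = 0.0754 ≈ 0.08.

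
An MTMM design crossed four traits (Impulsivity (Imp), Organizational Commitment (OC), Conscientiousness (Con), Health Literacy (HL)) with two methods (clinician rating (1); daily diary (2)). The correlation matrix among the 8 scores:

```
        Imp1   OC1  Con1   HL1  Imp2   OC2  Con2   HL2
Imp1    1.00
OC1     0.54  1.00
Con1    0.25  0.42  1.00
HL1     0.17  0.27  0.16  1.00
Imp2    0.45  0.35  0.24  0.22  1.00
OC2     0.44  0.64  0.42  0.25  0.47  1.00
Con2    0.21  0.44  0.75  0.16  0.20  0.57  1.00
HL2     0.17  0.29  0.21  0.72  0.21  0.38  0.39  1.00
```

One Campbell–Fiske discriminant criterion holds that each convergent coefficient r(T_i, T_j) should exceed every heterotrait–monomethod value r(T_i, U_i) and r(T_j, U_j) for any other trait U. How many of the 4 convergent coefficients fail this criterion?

Checking each validity diagonal entry against its comparison values:
Imp (methods 1·2): 0.45 vs {0.54, 0.47, 0.25, 0.20, 0.17, 0.21} → fail.
OC (methods 1·2): 0.64 vs {0.54, 0.47, 0.42, 0.57, 0.27, 0.38} → pass.
Con (methods 1·2): 0.75 vs {0.25, 0.20, 0.42, 0.57, 0.16, 0.39} → pass.
HL (methods 1·2): 0.72 vs {0.17, 0.21, 0.27, 0.38, 0.16, 0.39} → pass.
1 of 4 fail.

1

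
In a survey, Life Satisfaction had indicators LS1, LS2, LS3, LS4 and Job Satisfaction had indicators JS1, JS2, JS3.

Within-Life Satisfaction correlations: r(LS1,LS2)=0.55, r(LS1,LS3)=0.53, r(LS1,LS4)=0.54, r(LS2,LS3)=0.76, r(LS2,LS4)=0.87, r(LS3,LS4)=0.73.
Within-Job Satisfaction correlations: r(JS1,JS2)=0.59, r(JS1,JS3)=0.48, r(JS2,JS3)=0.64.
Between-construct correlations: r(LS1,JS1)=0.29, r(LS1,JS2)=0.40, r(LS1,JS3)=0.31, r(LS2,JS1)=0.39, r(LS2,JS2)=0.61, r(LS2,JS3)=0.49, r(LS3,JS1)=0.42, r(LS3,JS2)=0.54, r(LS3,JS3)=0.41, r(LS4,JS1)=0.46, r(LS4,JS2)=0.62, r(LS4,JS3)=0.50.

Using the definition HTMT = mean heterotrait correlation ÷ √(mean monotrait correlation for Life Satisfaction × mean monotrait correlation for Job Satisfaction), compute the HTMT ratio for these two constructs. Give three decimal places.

Mean heterotrait r = 5.44/12 = 0.4533.
Mean within-LS = 3.98/6 = 0.6633; mean within-JS = 1.71/3 = 0.5700.
Geometric mean = √(0.6633 × 0.5700) = 0.6149.
HTMT = 0.4533 / 0.6149 = 0.737.

0.737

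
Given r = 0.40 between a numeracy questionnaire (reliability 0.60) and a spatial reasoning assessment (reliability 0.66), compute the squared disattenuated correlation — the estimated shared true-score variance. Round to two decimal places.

0.40

Disattenuated r = 0.40 / √(0.60 × 0.66) = 0.40 / 0.6293 = 0.6356.
Shared true-score variance = 0.6356² = 0.4040 ≈ 0.40.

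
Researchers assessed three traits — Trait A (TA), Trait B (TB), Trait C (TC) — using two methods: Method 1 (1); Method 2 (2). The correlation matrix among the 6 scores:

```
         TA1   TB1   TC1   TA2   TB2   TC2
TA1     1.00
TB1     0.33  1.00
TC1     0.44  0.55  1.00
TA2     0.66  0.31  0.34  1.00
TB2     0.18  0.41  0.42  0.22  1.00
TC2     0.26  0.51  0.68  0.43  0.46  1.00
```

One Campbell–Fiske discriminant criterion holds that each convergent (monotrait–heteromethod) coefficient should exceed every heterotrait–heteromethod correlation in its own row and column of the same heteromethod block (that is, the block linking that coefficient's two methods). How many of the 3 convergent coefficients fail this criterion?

Convergent coefficients and their comparison sets:
TA (methods 1·2): 0.66 vs {0.18, 0.31, 0.26, 0.34} → pass.
TB (methods 1·2): 0.41 vs {0.31, 0.18, 0.51, 0.42} → fail.
TC (methods 1·2): 0.68 vs {0.34, 0.26, 0.42, 0.51} → pass.
1 of 3 fail.

1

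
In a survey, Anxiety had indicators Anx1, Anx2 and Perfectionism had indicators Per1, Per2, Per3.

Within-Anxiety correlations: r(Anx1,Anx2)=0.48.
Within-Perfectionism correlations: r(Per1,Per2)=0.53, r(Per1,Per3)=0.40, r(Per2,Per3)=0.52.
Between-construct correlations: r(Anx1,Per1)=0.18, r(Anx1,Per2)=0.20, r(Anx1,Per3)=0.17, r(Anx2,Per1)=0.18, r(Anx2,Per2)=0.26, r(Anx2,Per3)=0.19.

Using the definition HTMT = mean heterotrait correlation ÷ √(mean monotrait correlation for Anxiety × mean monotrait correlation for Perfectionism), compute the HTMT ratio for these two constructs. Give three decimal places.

Mean between = 1.18/6 = 0.1967.
Mean within-Anx = 0.48/1 = 0.4800; mean within-Per = 1.45/3 = 0.4833.
Geometric mean = √(0.4800 × 0.4833) = 0.4816.
HTMT = 0.1967 / 0.4816 = 0.408.

0.408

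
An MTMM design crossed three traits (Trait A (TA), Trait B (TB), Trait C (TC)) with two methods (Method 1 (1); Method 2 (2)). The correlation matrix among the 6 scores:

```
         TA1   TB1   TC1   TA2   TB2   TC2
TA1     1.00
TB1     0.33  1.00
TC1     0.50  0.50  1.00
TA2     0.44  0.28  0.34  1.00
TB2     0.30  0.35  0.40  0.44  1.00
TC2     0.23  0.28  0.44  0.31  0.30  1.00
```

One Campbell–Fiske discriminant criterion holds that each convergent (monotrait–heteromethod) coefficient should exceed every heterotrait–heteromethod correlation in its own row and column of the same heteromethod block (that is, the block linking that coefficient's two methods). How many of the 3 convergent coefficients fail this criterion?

Checking each validity diagonal entry against its comparison values:
TA (methods 1·2): 0.44 vs {0.30, 0.28, 0.23, 0.34} → pass.
TB (methods 1·2): 0.35 vs {0.28, 0.30, 0.28, 0.40} → fail.
TC (methods 1·2): 0.44 vs {0.34, 0.23, 0.40, 0.28} → pass.
1 of 3 fail.

1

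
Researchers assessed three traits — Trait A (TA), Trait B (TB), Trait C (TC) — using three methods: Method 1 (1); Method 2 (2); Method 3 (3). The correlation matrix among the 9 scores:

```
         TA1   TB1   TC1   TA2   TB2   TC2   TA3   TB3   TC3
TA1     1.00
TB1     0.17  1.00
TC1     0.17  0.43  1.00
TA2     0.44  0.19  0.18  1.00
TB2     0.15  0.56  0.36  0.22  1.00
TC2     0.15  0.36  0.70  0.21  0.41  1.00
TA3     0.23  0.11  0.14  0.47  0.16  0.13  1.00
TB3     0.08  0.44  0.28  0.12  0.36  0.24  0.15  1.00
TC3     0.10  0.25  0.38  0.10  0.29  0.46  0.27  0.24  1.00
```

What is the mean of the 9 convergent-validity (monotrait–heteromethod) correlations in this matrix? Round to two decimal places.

0.45

Convergent values: 0.44, 0.23, 0.47, 0.56, 0.44, 0.36, 0.70, 0.38, 0.46; mean = 4.04/9 = 0.45.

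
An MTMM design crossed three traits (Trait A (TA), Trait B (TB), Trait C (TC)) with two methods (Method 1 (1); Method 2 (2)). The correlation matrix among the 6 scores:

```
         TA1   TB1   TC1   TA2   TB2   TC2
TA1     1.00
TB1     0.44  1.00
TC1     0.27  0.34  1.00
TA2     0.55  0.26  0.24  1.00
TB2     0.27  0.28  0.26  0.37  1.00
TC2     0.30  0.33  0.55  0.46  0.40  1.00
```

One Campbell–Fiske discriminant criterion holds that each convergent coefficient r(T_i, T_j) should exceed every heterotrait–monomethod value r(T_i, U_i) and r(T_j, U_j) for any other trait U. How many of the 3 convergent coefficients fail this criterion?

Each convergent coefficient versus the relevant comparison correlations:
TA (methods 1·2): 0.55 vs {0.44, 0.37, 0.27, 0.46} → pass.
TB (methods 1·2): 0.28 vs {0.44, 0.37, 0.34, 0.40} → fail.
TC (methods 1·2): 0.55 vs {0.27, 0.46, 0.34, 0.40} → pass.
1 of 3 fail.

1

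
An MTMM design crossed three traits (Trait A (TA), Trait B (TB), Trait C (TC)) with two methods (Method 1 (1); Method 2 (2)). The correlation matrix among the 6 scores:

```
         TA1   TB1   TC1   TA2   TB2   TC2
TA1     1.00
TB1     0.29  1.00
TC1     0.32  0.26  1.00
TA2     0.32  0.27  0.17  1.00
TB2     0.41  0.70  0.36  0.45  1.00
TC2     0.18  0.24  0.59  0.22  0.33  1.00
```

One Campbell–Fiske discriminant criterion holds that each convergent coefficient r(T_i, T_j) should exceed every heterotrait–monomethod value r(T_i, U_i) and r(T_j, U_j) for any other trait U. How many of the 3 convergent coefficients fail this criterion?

1

Checking each validity diagonal entry against its comparison values:
TA (methods 1·2): 0.32 vs {0.29, 0.45, 0.32, 0.22} → fail.
TB (methods 1·2): 0.70 vs {0.29, 0.45, 0.26, 0.33} → pass.
TC (methods 1·2): 0.59 vs {0.32, 0.22, 0.26, 0.33} → pass.
1 of 3 fail.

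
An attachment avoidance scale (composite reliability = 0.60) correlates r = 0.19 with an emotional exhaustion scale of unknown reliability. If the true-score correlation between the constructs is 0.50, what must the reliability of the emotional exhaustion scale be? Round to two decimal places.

0.24

r_true = r_obs / √(r_xx · r_yy) ⇒ 0.50 = 0.19 / √(0.60 · r_yy).
√(0.60 · r_yy) = 0.19 / 0.50 = 0.3800; 0.60 · r_yy = 0.1444; r_yy = 0.1444 / 0.60 ≈ 0.24.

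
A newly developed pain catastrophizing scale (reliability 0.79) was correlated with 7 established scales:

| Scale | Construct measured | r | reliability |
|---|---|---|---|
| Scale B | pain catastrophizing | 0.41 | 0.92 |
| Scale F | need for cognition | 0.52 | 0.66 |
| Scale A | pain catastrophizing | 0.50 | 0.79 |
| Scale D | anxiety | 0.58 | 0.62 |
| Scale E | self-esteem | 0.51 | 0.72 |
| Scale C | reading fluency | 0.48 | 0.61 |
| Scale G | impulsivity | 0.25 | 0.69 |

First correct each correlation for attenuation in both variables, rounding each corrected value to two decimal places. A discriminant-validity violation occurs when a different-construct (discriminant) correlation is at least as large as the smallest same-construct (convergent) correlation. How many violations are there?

4

Disattenuated r (r / √(r_scale · r_new)):
  Scale B (conv): 0.41 / √(0.92·0.79) = 0.48
  Scale F (disc): 0.52 / √(0.66·0.79) = 0.72
  Scale A (conv): 0.50 / √(0.79·0.79) = 0.63
  Scale D (disc): 0.58 / √(0.62·0.79) = 0.83
  Scale E (disc): 0.51 / √(0.72·0.79) = 0.68
  Scale C (disc): 0.48 / √(0.61·0.79) = 0.69
  Scale G (disc): 0.25 / √(0.69·0.79) = 0.34
Smallest convergent = 0.48. Discriminant values: 0.72, 0.83, 0.68, 0.69, 0.34; count ≥ 0.48 → 4.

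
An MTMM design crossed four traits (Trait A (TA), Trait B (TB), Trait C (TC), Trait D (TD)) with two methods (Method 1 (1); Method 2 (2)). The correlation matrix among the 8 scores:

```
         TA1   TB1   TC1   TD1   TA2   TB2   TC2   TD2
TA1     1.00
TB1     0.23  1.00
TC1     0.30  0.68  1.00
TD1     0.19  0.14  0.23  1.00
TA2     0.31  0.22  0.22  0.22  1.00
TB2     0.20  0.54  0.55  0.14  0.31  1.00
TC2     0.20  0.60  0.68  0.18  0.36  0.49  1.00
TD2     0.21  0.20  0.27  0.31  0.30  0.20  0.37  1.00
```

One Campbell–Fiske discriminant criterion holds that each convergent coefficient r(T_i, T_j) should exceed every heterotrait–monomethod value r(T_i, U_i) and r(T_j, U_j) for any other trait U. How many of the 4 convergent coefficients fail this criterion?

Convergent coefficients and their comparison sets:
TA (methods 1·2): 0.31 vs {0.23, 0.31, 0.30, 0.36, 0.19, 0.30} → fail.
TB (methods 1·2): 0.54 vs {0.23, 0.31, 0.68, 0.49, 0.14, 0.20} → fail.
TC (methods 1·2): 0.68 vs {0.30, 0.36, 0.68, 0.49, 0.23, 0.37} → fail.
TD (methods 1·2): 0.31 vs {0.19, 0.30, 0.14, 0.20, 0.23, 0.37} → fail.
4 of 4 fail.

4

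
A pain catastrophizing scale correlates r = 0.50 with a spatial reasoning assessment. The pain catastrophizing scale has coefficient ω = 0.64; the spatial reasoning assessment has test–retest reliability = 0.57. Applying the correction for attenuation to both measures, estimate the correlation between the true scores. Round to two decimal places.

r_true = r_obs / √(r_xx · r_yy) = 0.50 / √(0.64 × 0.57) = 0.50 / √0.3648 = 0.50 / 0.6040 ≈ 0.83.

0.83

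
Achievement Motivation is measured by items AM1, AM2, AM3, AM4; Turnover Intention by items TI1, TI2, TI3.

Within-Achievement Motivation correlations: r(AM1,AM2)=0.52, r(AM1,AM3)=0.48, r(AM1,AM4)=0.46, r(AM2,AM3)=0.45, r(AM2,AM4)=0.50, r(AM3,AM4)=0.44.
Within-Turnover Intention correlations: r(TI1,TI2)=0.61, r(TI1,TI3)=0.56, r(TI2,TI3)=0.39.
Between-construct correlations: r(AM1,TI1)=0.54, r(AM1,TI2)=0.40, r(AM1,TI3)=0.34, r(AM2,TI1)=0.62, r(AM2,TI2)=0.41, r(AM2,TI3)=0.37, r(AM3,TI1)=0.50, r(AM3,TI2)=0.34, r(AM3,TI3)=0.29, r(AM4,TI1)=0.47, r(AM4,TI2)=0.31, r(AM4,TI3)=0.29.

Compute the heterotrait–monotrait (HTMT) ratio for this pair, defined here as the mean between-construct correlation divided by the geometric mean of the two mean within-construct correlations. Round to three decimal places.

0.818

Mean between = 4.88/12 = 0.4067.
Mean within-AM = 2.85/6 = 0.4750; mean within-TI = 1.56/3 = 0.5200.
Geometric mean = √(0.4750 × 0.5200) = 0.4970.
HTMT = 0.4067 / 0.4970 = 0.818.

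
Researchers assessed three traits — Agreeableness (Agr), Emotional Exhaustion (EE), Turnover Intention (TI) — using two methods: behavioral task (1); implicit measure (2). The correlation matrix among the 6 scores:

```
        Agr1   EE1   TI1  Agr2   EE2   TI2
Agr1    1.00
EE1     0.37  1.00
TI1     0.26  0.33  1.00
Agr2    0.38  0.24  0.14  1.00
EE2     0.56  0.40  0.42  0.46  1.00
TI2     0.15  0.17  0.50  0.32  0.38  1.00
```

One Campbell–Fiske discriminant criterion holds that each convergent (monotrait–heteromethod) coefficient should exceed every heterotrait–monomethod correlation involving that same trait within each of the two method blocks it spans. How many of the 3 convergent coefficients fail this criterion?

2

Each convergent coefficient versus the relevant comparison correlations:
Agr (methods 1·2): 0.38 vs {0.37, 0.46, 0.26, 0.32} → fail.
EE (methods 1·2): 0.40 vs {0.37, 0.46, 0.33, 0.38} → fail.
TI (methods 1·2): 0.50 vs {0.26, 0.32, 0.33, 0.38} → pass.
2 of 3 fail.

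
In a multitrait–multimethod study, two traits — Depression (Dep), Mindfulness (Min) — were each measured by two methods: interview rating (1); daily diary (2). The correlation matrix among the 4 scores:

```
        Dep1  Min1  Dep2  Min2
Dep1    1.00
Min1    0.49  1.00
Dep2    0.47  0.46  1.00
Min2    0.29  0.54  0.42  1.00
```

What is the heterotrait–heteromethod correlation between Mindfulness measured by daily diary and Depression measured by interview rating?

Different traits and methods: r(Min2, Dep1) = 0.29.

0.29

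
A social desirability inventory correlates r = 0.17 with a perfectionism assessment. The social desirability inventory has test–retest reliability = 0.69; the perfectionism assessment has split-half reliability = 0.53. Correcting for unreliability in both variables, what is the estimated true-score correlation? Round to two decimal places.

r_true = r_obs / √(r_xx · r_yy) = 0.17 / √(0.69 × 0.53) = 0.17 / √0.3657 = 0.17 / 0.6047 ≈ 0.28.

0.28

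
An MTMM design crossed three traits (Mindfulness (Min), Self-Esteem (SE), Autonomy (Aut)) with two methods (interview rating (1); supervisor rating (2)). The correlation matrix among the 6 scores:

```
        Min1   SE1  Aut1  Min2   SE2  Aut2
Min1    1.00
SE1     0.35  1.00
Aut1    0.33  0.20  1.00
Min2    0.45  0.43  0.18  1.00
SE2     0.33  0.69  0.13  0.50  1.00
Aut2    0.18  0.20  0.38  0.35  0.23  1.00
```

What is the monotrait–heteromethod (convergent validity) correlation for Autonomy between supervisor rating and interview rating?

0.38

Same trait (Aut), different methods: r(Aut2, Aut1) = 0.38.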